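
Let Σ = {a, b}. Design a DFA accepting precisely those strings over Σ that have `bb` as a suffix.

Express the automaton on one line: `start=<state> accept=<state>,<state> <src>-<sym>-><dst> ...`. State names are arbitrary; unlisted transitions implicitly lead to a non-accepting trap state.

start=s0 accept=s2 s0-a->s0 s0-b->s1 s1-a->s0 s1-b->s2 s2-a->s0 s2-b->s2

Remember how much of `bb` the current input suffix matches. State s0 means no match yet; s1 means the last symbol is `b`; s2 means the last 2 symbols are `bb`. Only s2 accepts. On a mismatch, fall back to the longest proper suffix that is still a prefix of `bb`.
3 states suffice.
        a   b  
>  s0   s0  s1 
   s1   s0  s2 
 * s2   s0  s2 
(> = start, * = accepting)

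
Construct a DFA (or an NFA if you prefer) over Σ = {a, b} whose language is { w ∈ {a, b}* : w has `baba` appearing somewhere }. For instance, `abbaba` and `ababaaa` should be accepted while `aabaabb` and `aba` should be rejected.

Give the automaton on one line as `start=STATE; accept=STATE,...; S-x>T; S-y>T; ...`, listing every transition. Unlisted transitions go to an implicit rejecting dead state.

States q0..q3 record the length of the longest prefix of `baba` that matches the current input suffix. Reaching q4 means `baba` has been seen, and we stay there forever. Accept from q4.
With 5 states:
        a   b  
>  q0   q0  q1 
   q1   q2  q1 
   q2   q0  q3 
   q3   q4  q1 
 * q4   q4  q4 
(> = start, * = accepting)

start=q0; accept=q4; q0-a>q0; q0-b>q1; q1-a>q2; q1-b>q1; q2-a>q0; q2-b>q3; q3-a>q4; q3-b>q1; q4-a>q4; q4-b>q4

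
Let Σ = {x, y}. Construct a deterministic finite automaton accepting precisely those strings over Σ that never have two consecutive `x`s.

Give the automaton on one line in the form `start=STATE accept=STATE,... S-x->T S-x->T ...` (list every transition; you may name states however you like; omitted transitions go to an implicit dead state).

This is the complement of 'contains `xx`'. Use the same substring-matching states — q0 through q2 holding how much of `xx` has just been matched — but flip the accepting set: everything except the trap q2 accepts.
A 3-state machine:
        x   y  
>* q0   q1  q0 
 * q1   q2  q0 
   q2   q2  q2 
(> = start, * = accepting)

start=q0 accept=q0,q1 q0-x->q1 q0-y->q0 q1-x->q2 q1-y->q0 q2-x->q2 q2-y->q2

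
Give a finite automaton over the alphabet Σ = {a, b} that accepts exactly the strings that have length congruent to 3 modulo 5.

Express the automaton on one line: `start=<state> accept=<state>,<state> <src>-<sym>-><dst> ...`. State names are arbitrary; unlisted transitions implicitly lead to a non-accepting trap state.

Only the length mod 5 matters, so use a 5-cycle: from any state, every input symbol moves to the next state, wrapping q4 back to q0. Mark q3 accepting.
        a   b  
>  q0   q1  q1 
   q1   q2  q2 
   q2   q3  q3 
 * q3   q4  q4 
   q4   q0  q0 
(> = start, * = accepting)

start=q0 accept=q3 q0-a->q1 q0-b->q1 q1-a->q2 q1-b->q2 q2-a->q3 q2-b->q3 q3-a->q4 q3-b->q4 q4-a->q0 q4-b->q0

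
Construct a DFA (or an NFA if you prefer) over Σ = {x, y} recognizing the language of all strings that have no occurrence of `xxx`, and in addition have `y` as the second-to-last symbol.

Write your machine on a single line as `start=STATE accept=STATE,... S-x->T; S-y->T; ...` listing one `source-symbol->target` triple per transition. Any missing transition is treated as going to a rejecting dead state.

start=S0; accept=S4,S5; S0-x->S1; S0-y->S2; S1-x->S3; S1-y->S2; S2-x->S4; S2-y->S5; S3-x->S6; S3-y->S2; S4-x->S3; S4-y->S2; S5-x->S4; S5-y->S5; S6-x->S6; S6-y->S6

Build one automaton per condition and run them in lockstep. The first has 4 states tracking partial matches of the forbidden pattern `xxx`; the second has 7 states tracking the last 2 symbols read. A product state is a pair (one from each), accepting exactly when both do. After merging equivalent states the machine shrinks.
With 7 states:
        x   y  
>  S0   S1  S2 
   S1   S3  S2 
   S2   S4  S5 
   S3   S6  S2 
 * S4   S3  S2 
 * S5   S4  S5 
   S6   S6  S6 
(> = start, * = accepting)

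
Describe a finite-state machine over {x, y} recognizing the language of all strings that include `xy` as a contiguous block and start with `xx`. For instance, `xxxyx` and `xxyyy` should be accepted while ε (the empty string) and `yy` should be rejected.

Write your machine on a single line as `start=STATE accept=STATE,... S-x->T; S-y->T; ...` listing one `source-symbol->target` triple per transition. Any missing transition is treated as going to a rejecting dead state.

start=q0; accept=q4; q0-x->q1; q0-y->q2; q1-x->q3; q1-y->q2; q2-x->q2; q2-y->q2; q3-x->q3; q3-y->q4; q4-x->q4; q4-y->q4

Handle the two conditions separately and then intersect. One (3 states) tracks whether and how much of `xy` has been seen; the other (4 states) tracks whether the input so far still matches the prefix `xx`. Each combined state is a pair, one component from each; accept when both components accept. Minimizing collapses redundant product states.
With 5 states:
        x   y  
>  q0   q1  q2 
   q1   q3  q2 
   q2   q2  q2 
   q3   q3  q4 
 * q4   q4  q4 
(> = start, * = accepting)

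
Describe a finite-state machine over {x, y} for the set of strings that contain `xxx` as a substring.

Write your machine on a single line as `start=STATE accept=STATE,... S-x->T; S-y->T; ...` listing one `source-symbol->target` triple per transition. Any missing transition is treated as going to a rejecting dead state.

States s0..s2 record the length of the longest prefix of `xxx` that matches the current input suffix. Reaching s3 means `xxx` has been seen, and we stay there forever. Accept from s3.
With 4 states:
        x   y  
>  s0   s1  s0 
   s1   s2  s0 
   s2   s3  s0 
 * s3   s3  s3 
(> = start, * = accepting)

start=s0; accept=s3; s0-x->s1; s0-y->s0; s1-x->s2; s1-y->s0; s2-x->s3; s2-y->s0; s3-x->s3; s3-y->s3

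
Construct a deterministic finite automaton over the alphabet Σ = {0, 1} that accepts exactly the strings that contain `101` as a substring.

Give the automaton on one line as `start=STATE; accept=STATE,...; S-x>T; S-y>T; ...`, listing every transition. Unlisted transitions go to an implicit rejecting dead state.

States q0..q2 record the length of the longest prefix of `101` that matches the current input suffix. Reaching q3 means `101` has been seen, and we stay there forever. Accept from q3.
4 states suffice.
        0   1  
>  q0   q0  q1 
   q1   q2  q1 
   q2   q0  q3 
 * q3   q3  q3 
(> = start, * = accepting)

start=q0; accept=q3; q0-0>q0; q0-1>q1; q1-0>q2; q1-1>q1; q2-0>q0; q2-1>q3; q3-0>q3; q3-1>q3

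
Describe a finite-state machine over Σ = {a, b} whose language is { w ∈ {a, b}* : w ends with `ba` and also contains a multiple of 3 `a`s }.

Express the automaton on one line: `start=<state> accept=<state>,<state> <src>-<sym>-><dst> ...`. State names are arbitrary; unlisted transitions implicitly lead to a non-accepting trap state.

start=q0 accept=q4 q0-a->q1 q0-b->q0 q1-a->q2 q1-b->q1 q2-a->q0 q2-b->q3 q3-a->q4 q3-b->q3 q4-a->q1 q4-b->q0

Run two small machines in parallel and take their product. The first has 3 states tracking how much of the suffix `ba` has currently been matched; the second has 3 states tracking the count of `a`s modulo 3. A product state is a pair (one from each), accepting exactly when both do. After merging equivalent states the machine shrinks.
With 5 states:
        a   b  
>  q0   q1  q0 
   q1   q2  q1 
   q2   q0  q3 
   q3   q4  q3 
 * q4   q1  q0 
(> = start, * = accepting)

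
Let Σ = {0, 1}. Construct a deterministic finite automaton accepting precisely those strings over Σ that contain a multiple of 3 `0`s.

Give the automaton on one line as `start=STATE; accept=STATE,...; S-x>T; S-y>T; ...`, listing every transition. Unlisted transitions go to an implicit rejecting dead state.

The only thing that matters is how many `0`s have appeared, reduced mod 3. Use one state per residue: q0 for 0, …, q2 for 2. Reading `0` moves to the next residue; anything else stays put. q0 is accepting.
        0   1  
>* q0   q1  q0 
   q1   q2  q1 
   q2   q0  q2 
(> = start, * = accepting)

start=q0; accept=q0; q0-0>q1; q0-1>q0; q1-0>q2; q1-1>q1; q2-0>q0; q2-1>q2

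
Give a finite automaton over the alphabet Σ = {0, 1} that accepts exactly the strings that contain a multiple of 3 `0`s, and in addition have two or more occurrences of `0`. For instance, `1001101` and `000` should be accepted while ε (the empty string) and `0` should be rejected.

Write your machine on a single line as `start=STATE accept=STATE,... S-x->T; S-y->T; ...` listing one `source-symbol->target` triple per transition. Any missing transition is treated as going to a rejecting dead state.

Run two small machines in parallel and take their product. The first has 3 states tracking the count of `0`s modulo 3; the second has 4 states tracking the count of `0`s, saturating at 3. A product state is a pair (one from each), accepting exactly when both do.
6 states suffice.
        0   1  
>  q0   q1  q0 
   q1   q2  q1 
   q2   q3  q2 
 * q3   q4  q3 
   q4   q5  q4 
   q5   q3  q5 
(> = start, * = accepting)

start=q0; accept=q3; q0-0->q1; q0-1->q0; q1-0->q2; q1-1->q1; q2-0->q3; q2-1->q2; q3-0->q4; q3-1->q3; q4-0->q5; q4-1->q4; q5-0->q3; q5-1->q5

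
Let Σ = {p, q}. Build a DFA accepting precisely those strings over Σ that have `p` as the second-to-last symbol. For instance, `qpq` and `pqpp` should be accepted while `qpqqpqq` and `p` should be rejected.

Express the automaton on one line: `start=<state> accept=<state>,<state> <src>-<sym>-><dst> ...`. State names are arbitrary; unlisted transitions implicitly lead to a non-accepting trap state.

start=A accept=D,E A-p->B A-q->C B-p->D B-q->E C-p->F C-q->G D-p->D D-q->E E-p->F E-q->G F-p->D F-q->E G-p->F G-q->G

A DFA must remember the last 2 symbols (since which symbol is second-to-last isn't known until the input ends). Use one state per possible window of the last ≤2 symbols; accept from those whose window starts with `p`.
       p  q 
>  A   B  C 
   B   D  E 
   C   F  G 
 * D   D  E 
 * E   F  G 
   F   D  E 
   G   F  G 
(> = start, * = accepting)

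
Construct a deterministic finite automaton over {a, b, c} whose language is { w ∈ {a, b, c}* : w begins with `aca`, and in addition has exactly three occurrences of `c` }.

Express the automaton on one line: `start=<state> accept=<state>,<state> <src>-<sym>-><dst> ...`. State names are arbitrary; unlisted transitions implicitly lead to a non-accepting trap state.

Handle the two conditions separately and then intersect. One (5 states) tracks whether the input so far still matches the prefix `aca`; the other (5 states) tracks the count of `c`s, saturating at 4. Each combined state is a pair, one component from each; accept when both components accept. Minimizing collapses redundant product states.
With 7 states:
        a   b   c  
>  s0   s1  s2  s2 
   s1   s2  s2  s3 
   s2   s2  s2  s2 
   s3   s4  s2  s2 
   s4   s4  s4  s5 
   s5   s5  s5  s6 
 * s6   s6  s6  s2 
(> = start, * = accepting)

start=s0 accept=s6 s0-a->s1 s0-b->s2 s0-c->s2 s1-a->s2 s1-b->s2 s1-c->s3 s2-a->s2 s2-b->s2 s2-c->s2 s3-a->s4 s3-b->s2 s3-c->s2 s4-a->s4 s4-b->s4 s4-c->s5 s5-a->s5 s5-b->s5 s5-c->s6 s6-a->s6 s6-b->s6 s6-c->s2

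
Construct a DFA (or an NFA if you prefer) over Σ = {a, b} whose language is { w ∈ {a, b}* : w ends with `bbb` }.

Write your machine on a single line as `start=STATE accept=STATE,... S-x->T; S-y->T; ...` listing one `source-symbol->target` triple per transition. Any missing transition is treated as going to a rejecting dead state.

Let each state record the length of the longest suffix of the input read so far that is also a prefix of `bbb`. S1 means the last symbol is `b`; S2 means the last 2 symbols are `bb`; S3 means the last 3 symbols are `bbb`. Accept only at S3, where the string currently ends in `bbb`.
4 states suffice.
        a   b  
>  S0   S0  S1 
   S1   S0  S2 
   S2   S0  S3 
 * S3   S0  S3 
(> = start, * = accepting)

start=S0; accept=S3; S0-a->S0; S0-b->S1; S1-a->S0; S1-b->S2; S2-a->S0; S2-b->S3; S3-a->S0; S3-b->S3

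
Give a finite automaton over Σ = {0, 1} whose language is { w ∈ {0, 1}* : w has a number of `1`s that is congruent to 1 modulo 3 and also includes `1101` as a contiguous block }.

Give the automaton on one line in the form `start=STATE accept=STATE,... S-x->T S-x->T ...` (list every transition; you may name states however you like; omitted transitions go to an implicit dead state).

Handle the two conditions separately and then intersect. One (3 states) tracks the count of `1`s modulo 3; the other (5 states) tracks whether and how much of `1101` has been seen. Each combined state is a pair, one component from each; accept when both components accept.
With 15 states:
          0    1  
>  q0     q0   q1 
   q1     q2   q3 
   q2     q2   q4 
   q3     q5   q6 
   q4     q7   q6 
   q5     q7   q8 
   q6     q9  q10 
   q7     q7  q11 
   q8     q8  q12 
   q9     q0  q12 
   q10   q13   q3 
   q11    q0  q10 
 * q12   q12  q14 
   q13    q2  q14 
   q14   q14   q8 
(> = start, * = accepting)

start=q0 accept=q12 q0-0->q0 q0-1->q1 q1-0->q2 q1-1->q3 q2-0->q2 q2-1->q4 q3-0->q5 q3-1->q6 q4-0->q7 q4-1->q6 q5-0->q7 q5-1->q8 q6-0->q9 q6-1->q10 q7-0->q7 q7-1->q11 q8-0->q8 q8-1->q12 q9-0->q0 q9-1->q12 q10-0->q13 q10-1->q3 q11-0->q0 q11-1->q10 q12-0->q12 q12-1->q14 q13-0->q2 q13-1->q14 q14-0->q14 q14-1->q8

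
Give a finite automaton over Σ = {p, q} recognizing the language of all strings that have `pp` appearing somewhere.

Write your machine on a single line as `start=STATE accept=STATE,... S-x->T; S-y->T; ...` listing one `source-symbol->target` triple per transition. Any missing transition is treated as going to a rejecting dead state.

States s0..s1 record the length of the longest prefix of `pp` that matches the current input suffix. Reaching s2 means `pp` has been seen, and we stay there forever. Accept from s2.
        p   q  
>  s0   s1  s0 
   s1   s2  s0 
 * s2   s2  s2 
(> = start, * = accepting)

start=s0; accept=s2; s0-p->s1; s0-q->s0; s1-p->s2; s1-q->s0; s2-p->s2; s2-q->s2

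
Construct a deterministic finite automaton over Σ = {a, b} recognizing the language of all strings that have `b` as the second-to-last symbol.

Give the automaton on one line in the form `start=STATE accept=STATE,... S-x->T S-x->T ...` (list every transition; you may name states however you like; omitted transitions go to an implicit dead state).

Because acceptance depends on a position counted from the end, the machine has to buffer the most recent 2 symbols. Make each state the string of the last up-to-2 symbols read; on input `x` shift the window left and append `x`. Accept when the buffered window has length 2 and begins with `b`.
A 7-state machine:
        a   b  
>  q0   q1  q2 
   q1   q3  q4 
   q2   q5  q6 
   q3   q3  q4 
   q4   q5  q6 
 * q5   q3  q4 
 * q6   q5  q6 
(> = start, * = accepting)

start=q0 accept=q5,q6 q0-a->q1 q0-b->q2 q1-a->q3 q1-b->q4 q2-a->q5 q2-b->q6 q3-a->q3 q3-b->q4 q4-a->q5 q4-b->q6 q5-a->q3 q5-b->q4 q6-a->q5 q6-b->q6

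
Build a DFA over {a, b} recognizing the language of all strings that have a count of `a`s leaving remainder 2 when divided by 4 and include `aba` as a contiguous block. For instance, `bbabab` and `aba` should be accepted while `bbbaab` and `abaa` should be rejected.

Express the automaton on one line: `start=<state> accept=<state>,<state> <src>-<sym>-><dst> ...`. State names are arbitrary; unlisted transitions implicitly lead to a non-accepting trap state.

start=q0 accept=q6 q0-a->q1 q0-b->q0 q1-a->q2 q1-b->q3 q2-a->q4 q2-b->q5 q3-a->q6 q3-b->q7 q4-a->q8 q4-b->q9 q5-a->q10 q5-b->q11 q6-a->q10 q6-b->q6 q7-a->q2 q7-b->q7 q8-a->q1 q8-b->q12 q9-a->q13 q9-b->q14 q10-a->q13 q10-b->q10 q11-a->q4 q11-b->q11 q12-a->q15 q12-b->q0 q13-a->q15 q13-b->q13 q14-a->q8 q14-b->q14 q15-a->q6 q15-b->q15

Build one automaton per condition and run them in lockstep. One (4 states) tracks the count of `a`s modulo 4; the other (4 states) tracks whether and how much of `aba` has been seen. Each combined state is a pair, one component from each; accept when both components accept.
          a    b  
>  q0     q1   q0 
   q1     q2   q3 
   q2     q4   q5 
   q3     q6   q7 
   q4     q8   q9 
   q5    q10  q11 
 * q6    q10   q6 
   q7     q2   q7 
   q8     q1  q12 
   q9    q13  q14 
   q10   q13  q10 
   q11    q4  q11 
   q12   q15   q0 
   q13   q15  q13 
   q14    q8  q14 
   q15    q6  q15 
(> = start, * = accepting)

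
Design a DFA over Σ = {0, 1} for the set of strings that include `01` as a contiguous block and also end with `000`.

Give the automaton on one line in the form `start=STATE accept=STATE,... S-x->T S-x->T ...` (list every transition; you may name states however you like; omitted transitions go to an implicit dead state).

start=q0 accept=q7 q0-0->q1 q0-1->q0 q1-0->q2 q1-1->q3 q2-0->q4 q2-1->q3 q3-0->q5 q3-1->q3 q4-0->q4 q4-1->q3 q5-0->q6 q5-1->q3 q6-0->q7 q6-1->q3 q7-0->q7 q7-1->q3

Run two small machines in parallel and take their product. The first has 3 states tracking whether and how much of `01` has been seen; the second has 4 states tracking how much of the suffix `000` has currently been matched. A product state is a pair (one from each), accepting exactly when both do.
An 8-state machine:
        0   1  
>  q0   q1  q0 
   q1   q2  q3 
   q2   q4  q3 
   q3   q5  q3 
   q4   q4  q3 
   q5   q6  q3 
   q6   q7  q3 
 * q7   q7  q3 
(> = start, * = accepting)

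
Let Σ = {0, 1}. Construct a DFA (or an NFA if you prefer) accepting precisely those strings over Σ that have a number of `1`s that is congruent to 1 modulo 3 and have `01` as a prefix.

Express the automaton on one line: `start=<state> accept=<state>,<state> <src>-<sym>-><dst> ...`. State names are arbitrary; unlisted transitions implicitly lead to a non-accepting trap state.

start=q0 accept=q4 q0-0->q1 q0-1->q2 q1-0->q3 q1-1->q4 q2-0->q2 q2-1->q5 q3-0->q3 q3-1->q2 q4-0->q4 q4-1->q6 q5-0->q5 q5-1->q3 q6-0->q6 q6-1->q7 q7-0->q7 q7-1->q4

Handle the two conditions separately and then intersect. The first has 3 states tracking the count of `1`s modulo 3; the second has 4 states tracking whether the input so far still matches the prefix `01`. A product state is a pair (one from each), accepting exactly when both do.
An 8-state machine:
        0   1  
>  q0   q1  q2 
   q1   q3  q4 
   q2   q2  q5 
   q3   q3  q2 
 * q4   q4  q6 
   q5   q5  q3 
   q6   q6  q7 
   q7   q7  q4 
(> = start, * = accepting)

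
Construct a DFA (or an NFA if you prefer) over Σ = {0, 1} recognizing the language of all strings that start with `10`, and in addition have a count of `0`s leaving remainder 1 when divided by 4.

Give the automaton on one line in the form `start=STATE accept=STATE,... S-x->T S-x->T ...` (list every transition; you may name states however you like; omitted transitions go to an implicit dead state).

start=s0 accept=s3 s0-0->s1 s0-1->s2 s1-0->s1 s1-1->s1 s2-0->s3 s2-1->s1 s3-0->s4 s3-1->s3 s4-0->s5 s4-1->s4 s5-0->s6 s5-1->s5 s6-0->s3 s6-1->s6

Build one automaton per condition and run them in lockstep. The first has 4 states tracking whether the input so far still matches the prefix `10`; the second has 4 states tracking the count of `0`s modulo 4. A product state is a pair (one from each), accepting exactly when both do. Equivalent product states are then merged.
With 7 states:
        0   1  
>  s0   s1  s2 
   s1   s1  s1 
   s2   s3  s1 
 * s3   s4  s3 
   s4   s5  s4 
   s5   s6  s5 
   s6   s3  s6 
(> = start, * = accepting)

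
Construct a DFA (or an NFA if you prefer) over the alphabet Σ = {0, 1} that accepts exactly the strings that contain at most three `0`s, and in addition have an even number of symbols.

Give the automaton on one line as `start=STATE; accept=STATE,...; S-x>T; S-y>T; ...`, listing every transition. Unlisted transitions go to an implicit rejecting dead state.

start=q0; accept=q0,q3,q4,q8; q0-0>q1; q0-1>q2; q1-0>q3; q1-1>q4; q2-0>q4; q2-1>q0; q3-0>q5; q3-1>q6; q4-0>q6; q4-1>q1; q5-0>q7; q5-1>q8; q6-0>q8; q6-1>q3; q7-0>q9; q7-1>q9; q8-0>q9; q8-1>q5; q9-0>q7; q9-1>q7

Build one automaton per condition and run them in lockstep. The first has 5 states tracking the count of `0`s, saturating at 4; the second has 2 states tracking the input length modulo 2. A product state is a pair (one from each), accepting exactly when both do.
10 states suffice.
        0   1  
>* q0   q1  q2 
   q1   q3  q4 
   q2   q4  q0 
 * q3   q5  q6 
 * q4   q6  q1 
   q5   q7  q8 
   q6   q8  q3 
   q7   q9  q9 
 * q8   q9  q5 
   q9   q7  q7 
(> = start, * = accepting)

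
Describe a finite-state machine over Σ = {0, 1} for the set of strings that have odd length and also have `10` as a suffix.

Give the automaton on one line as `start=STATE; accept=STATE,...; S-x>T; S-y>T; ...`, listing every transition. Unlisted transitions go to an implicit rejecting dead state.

Run two small machines in parallel and take their product. The first has 2 states tracking the input length modulo 2; the second has 3 states tracking how much of the suffix `10` has currently been matched. A product state is a pair (one from each), accepting exactly when both do. Equivalent product states are then merged.
With 4 states:
        0   1  
>  q0   q1  q1 
   q1   q0  q2 
   q2   q3  q1 
 * q3   q0  q2 
(> = start, * = accepting)

start=q0; accept=q3; q0-0>q1; q0-1>q1; q1-0>q0; q1-1>q2; q2-0>q3; q2-1>q1; q3-0>q0; q3-1>q2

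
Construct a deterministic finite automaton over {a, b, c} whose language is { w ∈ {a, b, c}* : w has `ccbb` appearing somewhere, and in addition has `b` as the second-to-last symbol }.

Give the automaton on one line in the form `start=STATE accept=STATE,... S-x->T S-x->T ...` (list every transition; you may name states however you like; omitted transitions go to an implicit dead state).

start=q0 accept=q14,q15,q16 q0-a->q1 q0-b->q2 q0-c->q3 q1-a->q4 q1-b->q5 q1-c->q6 q2-a->q7 q2-b->q8 q2-c->q9 q3-a->q10 q3-b->q11 q3-c->q12 q4-a->q4 q4-b->q5 q4-c->q6 q5-a->q7 q5-b->q8 q5-c->q9 q6-a->q10 q6-b->q11 q6-c->q12 q7-a->q4 q7-b->q5 q7-c->q6 q8-a->q7 q8-b->q8 q8-c->q9 q9-a->q10 q9-b->q11 q9-c->q12 q10-a->q4 q10-b->q5 q10-c->q6 q11-a->q7 q11-b->q8 q11-c->q9 q12-a->q10 q12-b->q13 q12-c->q12 q13-a->q7 q13-b->q14 q13-c->q9 q14-a->q15 q14-b->q14 q14-c->q16 q15-a->q17 q15-b->q18 q15-c->q19 q16-a->q20 q16-b->q21 q16-c->q22 q17-a->q17 q17-b->q18 q17-c->q19 q18-a->q15 q18-b->q14 q18-c->q16 q19-a->q20 q19-b->q21 q19-c->q22 q20-a->q17 q20-b->q18 q20-c->q19 q21-a->q15 q21-b->q14 q21-c->q16 q22-a->q20 q22-b->q21 q22-c->q22

Build one automaton per condition and run them in lockstep. The first has 5 states tracking whether and how much of `ccbb` has been seen; the second has 13 states tracking the last 2 symbols read. A product state is a pair (one from each), accepting exactly when both do.
A 23-state machine:
          a    b    c  
>  q0     q1   q2   q3 
   q1     q4   q5   q6 
   q2     q7   q8   q9 
   q3    q10  q11  q12 
   q4     q4   q5   q6 
   q5     q7   q8   q9 
   q6    q10  q11  q12 
   q7     q4   q5   q6 
   q8     q7   q8   q9 
   q9    q10  q11  q12 
   q10    q4   q5   q6 
   q11    q7   q8   q9 
   q12   q10  q13  q12 
   q13    q7  q14   q9 
 * q14   q15  q14  q16 
 * q15   q17  q18  q19 
 * q16   q20  q21  q22 
   q17   q17  q18  q19 
   q18   q15  q14  q16 
   q19   q20  q21  q22 
   q20   q17  q18  q19 
   q21   q15  q14  q16 
   q22   q20  q21  q22 
(> = start, * = accepting)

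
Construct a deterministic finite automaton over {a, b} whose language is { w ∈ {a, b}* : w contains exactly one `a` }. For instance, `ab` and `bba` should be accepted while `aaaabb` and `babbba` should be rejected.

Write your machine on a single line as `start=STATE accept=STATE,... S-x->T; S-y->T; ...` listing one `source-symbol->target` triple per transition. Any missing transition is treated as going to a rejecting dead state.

Count `a`s, saturating at 2: state S0 means no `a` yet, S1 means one `a` seen, S2 means more than one. Each `a` increments (capped at S2); other symbols loop. Accept from {S1}.
A 3-state machine:
        a   b  
>  S0   S1  S0 
 * S1   S2  S1 
   S2   S2  S2 
(> = start, * = accepting)

start=S0; accept=S1; S0-a->S1; S0-b->S0; S1-a->S2; S1-b->S1; S2-a->S2; S2-b->S2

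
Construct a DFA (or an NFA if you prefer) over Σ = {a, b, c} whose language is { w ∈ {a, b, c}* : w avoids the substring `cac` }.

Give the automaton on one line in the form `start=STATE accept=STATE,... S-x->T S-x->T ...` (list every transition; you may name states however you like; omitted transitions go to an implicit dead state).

Track partial matches of the forbidden pattern `cac`. State q3 is a dead state reached once `cac` has occurred; every other state accepts. q0 means no part of `cac` is currently matched.
4 states suffice.
        a   b   c  
>* q0   q0  q0  q1 
 * q1   q2  q0  q1 
 * q2   q0  q0  q3 
   q3   q3  q3  q3 
(> = start, * = accepting)

start=q0 accept=q0,q1,q2 q0-a->q0 q0-b->q0 q0-c->q1 q1-a->q2 q1-b->q0 q1-c->q1 q2-a->q0 q2-b->q0 q2-c->q3 q3-a->q3 q3-b->q3 q3-c->q3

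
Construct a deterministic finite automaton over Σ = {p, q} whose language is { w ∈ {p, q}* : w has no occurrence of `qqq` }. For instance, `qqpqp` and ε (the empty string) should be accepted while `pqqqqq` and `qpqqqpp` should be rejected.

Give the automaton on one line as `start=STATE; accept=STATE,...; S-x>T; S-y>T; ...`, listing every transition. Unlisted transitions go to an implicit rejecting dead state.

Track partial matches of the forbidden pattern `qqq`. State S3 is a dead state reached once `qqq` has occurred; every other state accepts. S0 means no part of `qqq` is currently matched.
With 4 states:
        p   q  
>* S0   S0  S1 
 * S1   S0  S2 
 * S2   S0  S3 
   S3   S3  S3 
(> = start, * = accepting)

start=S0; accept=S0,S1,S2; S0-p>S0; S0-q>S1; S1-p>S0; S1-q>S2; S2-p>S0; S2-q>S3; S3-p>S3; S3-q>S3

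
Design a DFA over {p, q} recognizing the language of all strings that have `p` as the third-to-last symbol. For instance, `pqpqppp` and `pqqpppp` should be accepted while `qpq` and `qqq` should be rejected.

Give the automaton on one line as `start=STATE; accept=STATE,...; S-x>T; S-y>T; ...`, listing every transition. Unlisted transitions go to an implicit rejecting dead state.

start=s0; accept=s7,s8,s9,s10; s0-p>s1; s0-q>s2; s1-p>s3; s1-q>s4; s2-p>s5; s2-q>s6; s3-p>s7; s3-q>s8; s4-p>s9; s4-q>s10; s5-p>s11; s5-q>s12; s6-p>s13; s6-q>s14; s7-p>s7; s7-q>s8; s8-p>s9; s8-q>s10; s9-p>s11; s9-q>s12; s10-p>s13; s10-q>s14; s11-p>s7; s11-q>s8; s12-p>s9; s12-q>s10; s13-p>s11; s13-q>s12; s14-p>s13; s14-q>s14

Because acceptance depends on a position counted from the end, the machine has to buffer the most recent 3 symbols. Make each state the string of the last up-to-3 symbols read; on input `x` shift the window left and append `x`. Accept when the buffered window has length 3 and begins with `p`.
          p    q  
>  s0     s1   s2 
   s1     s3   s4 
   s2     s5   s6 
   s3     s7   s8 
   s4     s9  s10 
   s5    s11  s12 
   s6    s13  s14 
 * s7     s7   s8 
 * s8     s9  s10 
 * s9    s11  s12 
 * s10   s13  s14 
   s11    s7   s8 
   s12    s9  s10 
   s13   s11  s12 
   s14   s13  s14 
(> = start, * = accepting)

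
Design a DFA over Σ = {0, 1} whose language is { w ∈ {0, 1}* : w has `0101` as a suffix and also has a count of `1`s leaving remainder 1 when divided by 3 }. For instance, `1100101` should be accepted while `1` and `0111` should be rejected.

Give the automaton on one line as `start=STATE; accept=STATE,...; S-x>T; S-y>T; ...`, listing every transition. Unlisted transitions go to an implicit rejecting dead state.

start=S0; accept=S14; S0-0>S1; S0-1>S2; S1-0>S1; S1-1>S3; S2-0>S4; S2-1>S5; S3-0>S6; S3-1>S5; S4-0>S4; S4-1>S7; S5-0>S8; S5-1>S0; S6-0>S4; S6-1>S9; S7-0>S10; S7-1>S0; S8-0>S8; S8-1>S11; S9-0>S10; S9-1>S0; S10-0>S8; S10-1>S12; S11-0>S13; S11-1>S2; S12-0>S13; S12-1>S2; S13-0>S1; S13-1>S14; S14-0>S6; S14-1>S5

Build one automaton per condition and run them in lockstep. One (5 states) tracks how much of the suffix `0101` has currently been matched; the other (3 states) tracks the count of `1`s modulo 3. Each combined state is a pair, one component from each; accept when both components accept.
A 15-state machine:
          0    1  
>  S0     S1   S2 
   S1     S1   S3 
   S2     S4   S5 
   S3     S6   S5 
   S4     S4   S7 
   S5     S8   S0 
   S6     S4   S9 
   S7    S10   S0 
   S8     S8  S11 
   S9    S10   S0 
   S10    S8  S12 
   S11   S13   S2 
   S12   S13   S2 
   S13    S1  S14 
 * S14    S6   S5 
(> = start, * = accepting)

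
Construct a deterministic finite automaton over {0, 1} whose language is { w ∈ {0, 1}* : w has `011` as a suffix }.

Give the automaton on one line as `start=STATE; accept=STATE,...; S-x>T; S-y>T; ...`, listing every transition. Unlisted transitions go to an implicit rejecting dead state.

Let each state record the length of the longest suffix of the input read so far that is also a prefix of `011`. q1 means the last symbol is `0`; q2 means the last 2 symbols are `01`; q3 means the last 3 symbols are `011`. Accept only at q3, where the string currently ends in `011`.
With 4 states:
        0   1  
>  q0   q1  q0 
   q1   q1  q2 
   q2   q1  q3 
 * q3   q1  q0 
(> = start, * = accepting)

start=q0; accept=q3; q0-0>q1; q0-1>q0; q1-0>q1; q1-1>q2; q2-0>q1; q2-1>q3; q3-0>q1; q3-1>q0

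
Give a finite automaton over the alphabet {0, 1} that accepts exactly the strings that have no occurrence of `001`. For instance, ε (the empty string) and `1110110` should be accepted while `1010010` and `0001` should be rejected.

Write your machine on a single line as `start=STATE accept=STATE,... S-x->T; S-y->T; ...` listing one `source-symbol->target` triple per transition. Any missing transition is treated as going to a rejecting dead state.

Track partial matches of the forbidden pattern `001`. State q3 is a dead state reached once `001` has occurred; every other state accepts. q0 means no part of `001` is currently matched.
With 4 states:
        0   1  
>* q0   q1  q0 
 * q1   q2  q0 
 * q2   q2  q3 
   q3   q3  q3 
(> = start, * = accepting)

start=q0; accept=q0,q1,q2; q0-0->q1; q0-1->q0; q1-0->q2; q1-1->q0; q2-0->q2; q2-1->q3; q3-0->q3; q3-1->q3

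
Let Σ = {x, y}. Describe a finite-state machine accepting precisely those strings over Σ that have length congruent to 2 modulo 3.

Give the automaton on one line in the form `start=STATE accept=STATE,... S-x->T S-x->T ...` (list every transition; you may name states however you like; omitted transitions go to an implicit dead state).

start=s0 accept=s2 s0-x->s1 s0-y->s1 s1-x->s2 s1-y->s2 s2-x->s0 s2-y->s0

Only the length mod 3 matters, so use a 3-cycle: from any state, every input symbol moves to the next state, wrapping s2 back to s0. Mark s2 accepting.
With 3 states:
        x   y  
>  s0   s1  s1 
   s1   s2  s2 
 * s2   s0  s0 
(> = start, * = accepting)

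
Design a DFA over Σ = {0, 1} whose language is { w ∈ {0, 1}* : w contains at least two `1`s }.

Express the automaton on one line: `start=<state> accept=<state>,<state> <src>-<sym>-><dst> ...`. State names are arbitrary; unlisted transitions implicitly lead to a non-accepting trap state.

start=s0 accept=s2,s3 s0-0->s0 s0-1->s1 s1-0->s1 s1-1->s2 s2-0->s2 s2-1->s3 s3-0->s3 s3-1->s3

Only the number of `1`s matters, and only up to 3. Make a chain s0 → s1 → s2 → s3 advanced by each `1` (with s3 absorbing); every other symbol self-loops. The accepting set is {s2, s3}.
4 states suffice.
        0   1  
>  s0   s0  s1 
   s1   s1  s2 
 * s2   s2  s3 
 * s3   s3  s3 
(> = start, * = accepting)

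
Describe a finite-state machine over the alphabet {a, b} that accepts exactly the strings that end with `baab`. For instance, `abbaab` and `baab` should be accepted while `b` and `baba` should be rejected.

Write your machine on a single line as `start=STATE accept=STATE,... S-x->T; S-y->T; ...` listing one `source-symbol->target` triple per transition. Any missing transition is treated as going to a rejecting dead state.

start=s0; accept=s4; s0-a->s0; s0-b->s1; s1-a->s2; s1-b->s1; s2-a->s3; s2-b->s1; s3-a->s0; s3-b->s4; s4-a->s2; s4-b->s1

Remember how much of `baab` the current input suffix matches. State s0 means no match yet; s1 means the last symbol is `b`; s2 means the last 2 symbols are `ba`; s3 means the last 3 symbols are `baa`; s4 means the last 4 symbols are `baab`. Only s4 accepts. On a mismatch, fall back to the longest proper suffix that is still a prefix of `baab`.
5 states suffice.
        a   b  
>  s0   s0  s1 
   s1   s2  s1 
   s2   s3  s1 
   s3   s0  s4 
 * s4   s2  s1 
(> = start, * = accepting)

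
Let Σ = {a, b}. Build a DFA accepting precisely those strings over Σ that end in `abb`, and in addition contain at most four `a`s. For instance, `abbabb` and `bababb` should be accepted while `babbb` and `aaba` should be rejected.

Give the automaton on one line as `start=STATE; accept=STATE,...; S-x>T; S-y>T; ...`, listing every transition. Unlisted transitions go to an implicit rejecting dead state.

start=q0; accept=q6,q9,q13,q16; q0-a>q1; q0-b>q0; q1-a>q2; q1-b>q3; q2-a>q4; q2-b>q5; q3-a>q2; q3-b>q6; q4-a>q7; q4-b>q8; q5-a>q4; q5-b>q9; q6-a>q2; q6-b>q10; q7-a>q11; q7-b>q12; q8-a>q7; q8-b>q13; q9-a>q4; q9-b>q14; q10-a>q2; q10-b>q10; q11-a>q11; q11-b>q15; q12-a>q11; q12-b>q16; q13-a>q7; q13-b>q17; q14-a>q4; q14-b>q14; q15-a>q11; q15-b>q18; q16-a>q11; q16-b>q19; q17-a>q7; q17-b>q17; q18-a>q11; q18-b>q20; q19-a>q11; q19-b>q19; q20-a>q11; q20-b>q20

Run two small machines in parallel and take their product. One (4 states) tracks how much of the suffix `abb` has currently been matched; the other (6 states) tracks the count of `a`s, saturating at 5. Each combined state is a pair, one component from each; accept when both components accept.
21 states suffice.
          a    b  
>  q0     q1   q0 
   q1     q2   q3 
   q2     q4   q5 
   q3     q2   q6 
   q4     q7   q8 
   q5     q4   q9 
 * q6     q2  q10 
   q7    q11  q12 
   q8     q7  q13 
 * q9     q4  q14 
   q10    q2  q10 
   q11   q11  q15 
   q12   q11  q16 
 * q13    q7  q17 
   q14    q4  q14 
   q15   q11  q18 
 * q16   q11  q19 
   q17    q7  q17 
   q18   q11  q20 
   q19   q11  q19 
   q20   q11  q20 
(> = start, * = accepting)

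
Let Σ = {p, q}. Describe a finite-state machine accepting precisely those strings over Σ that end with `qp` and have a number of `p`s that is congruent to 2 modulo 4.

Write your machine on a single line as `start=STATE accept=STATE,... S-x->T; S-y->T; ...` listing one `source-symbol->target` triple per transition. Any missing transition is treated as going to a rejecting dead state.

Run two small machines in parallel and take their product. One (3 states) tracks how much of the suffix `qp` has currently been matched; the other (4 states) tracks the count of `p`s modulo 4. Each combined state is a pair, one component from each; accept when both components accept. Minimizing collapses redundant product states.
With 6 states:
       p  q 
>  A   B  A 
   B   C  D 
   C   E  C 
   D   F  D 
   E   A  E 
 * F   E  C 
(> = start, * = accepting)

start=A; accept=F; A-p->B; A-q->A; B-p->C; B-q->D; C-p->E; C-q->C; D-p->F; D-q->D; E-p->A; E-q->E; F-p->E; F-q->C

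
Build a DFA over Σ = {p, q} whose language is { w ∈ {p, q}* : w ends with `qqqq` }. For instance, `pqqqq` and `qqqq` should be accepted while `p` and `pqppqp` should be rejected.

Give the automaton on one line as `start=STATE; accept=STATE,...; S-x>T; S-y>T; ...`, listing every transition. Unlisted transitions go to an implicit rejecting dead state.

Remember how much of `qqqq` the current input suffix matches. State A means no match yet; B means the last symbol is `q`; C means the last 2 symbols are `qq`; D means the last 3 symbols are `qqq`; E means the last 4 symbols are `qqqq`. Only E accepts. On a mismatch, fall back to the longest proper suffix that is still a prefix of `qqqq`.
With 5 states:
       p  q 
>  A   A  B 
   B   A  C 
   C   A  D 
   D   A  E 
 * E   A  E 
(> = start, * = accepting)

start=A; accept=E; A-p>A; A-q>B; B-p>A; B-q>C; C-p>A; C-q>D; D-p>A; D-q>E; E-p>A; E-q>E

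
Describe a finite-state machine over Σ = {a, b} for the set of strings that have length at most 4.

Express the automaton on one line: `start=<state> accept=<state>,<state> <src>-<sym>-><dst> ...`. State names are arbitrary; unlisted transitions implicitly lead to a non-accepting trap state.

Count input length up to 5: every symbol moves from q0 toward q5, which means 'more than 4' and absorbs. Accept from {q0, q1, q2, q3, q4}.
        a   b  
>* q0   q1  q1 
 * q1   q2  q2 
 * q2   q3  q3 
 * q3   q4  q4 
 * q4   q5  q5 
   q5   q5  q5 
(> = start, * = accepting)

start=q0 accept=q0,q1,q2,q3,q4 q0-a->q1 q0-b->q1 q1-a->q2 q1-b->q2 q2-a->q3 q2-b->q3 q3-a->q4 q3-b->q4 q4-a->q5 q4-b->q5 q5-a->q5 q5-b->q5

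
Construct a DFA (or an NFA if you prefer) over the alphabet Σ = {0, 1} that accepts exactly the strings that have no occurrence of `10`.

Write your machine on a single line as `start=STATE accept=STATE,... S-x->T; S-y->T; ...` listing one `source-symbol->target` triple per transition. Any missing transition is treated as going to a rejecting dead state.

This is the complement of 'contains `10`'. Use the same substring-matching states — A through C holding how much of `10` has just been matched — but flip the accepting set: everything except the trap C accepts.
       0  1 
>* A   A  B 
 * B   C  B 
   C   C  C 
(> = start, * = accepting)

start=A; accept=A,B; A-0->A; A-1->B; B-0->C; B-1->B; C-0->C; C-1->C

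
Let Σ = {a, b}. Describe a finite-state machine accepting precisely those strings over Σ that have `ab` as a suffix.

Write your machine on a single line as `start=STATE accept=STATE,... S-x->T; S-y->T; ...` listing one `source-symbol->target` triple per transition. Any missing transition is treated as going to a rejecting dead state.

Let each state record the length of the longest suffix of the input read so far that is also a prefix of `ab`. s1 means the last symbol is `a`; s2 means the last 2 symbols are `ab`. Accept only at s2, where the string currently ends in `ab`.
        a   b  
>  s0   s1  s0 
   s1   s1  s2 
 * s2   s1  s0 
(> = start, * = accepting)

start=s0; accept=s2; s0-a->s1; s0-b->s0; s1-a->s1; s1-b->s2; s2-a->s1; s2-b->s0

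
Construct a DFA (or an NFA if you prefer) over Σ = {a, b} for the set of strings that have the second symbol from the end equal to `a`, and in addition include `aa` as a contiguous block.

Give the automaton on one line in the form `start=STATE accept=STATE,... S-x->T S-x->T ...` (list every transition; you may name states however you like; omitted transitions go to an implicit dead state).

start=s0 accept=s3,s7 s0-a->s1 s0-b->s2 s1-a->s3 s1-b->s4 s2-a->s5 s2-b->s6 s3-a->s3 s3-b->s7 s4-a->s5 s4-b->s6 s5-a->s3 s5-b->s4 s6-a->s5 s6-b->s6 s7-a->s8 s7-b->s9 s8-a->s3 s8-b->s7 s9-a->s8 s9-b->s9

Handle the two conditions separately and then intersect. The first has 7 states tracking the last 2 symbols read; the second has 3 states tracking whether and how much of `aa` has been seen. A product state is a pair (one from each), accepting exactly when both do.
10 states suffice.
        a   b  
>  s0   s1  s2 
   s1   s3  s4 
   s2   s5  s6 
 * s3   s3  s7 
   s4   s5  s6 
   s5   s3  s4 
   s6   s5  s6 
 * s7   s8  s9 
   s8   s3  s7 
   s9   s8  s9 
(> = start, * = accepting)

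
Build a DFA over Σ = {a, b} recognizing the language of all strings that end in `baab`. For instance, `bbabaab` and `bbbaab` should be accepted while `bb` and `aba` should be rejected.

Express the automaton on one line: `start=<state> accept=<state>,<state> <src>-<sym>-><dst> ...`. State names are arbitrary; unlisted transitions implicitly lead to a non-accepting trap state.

start=S0 accept=S4 S0-a->S0 S0-b->S1 S1-a->S2 S1-b->S1 S2-a->S3 S2-b->S1 S3-a->S0 S3-b->S4 S4-a->S2 S4-b->S1

Let each state record the length of the longest suffix of the input read so far that is also a prefix of `baab`. S1 means the last symbol is `b`; S2 means the last 2 symbols are `ba`; S3 means the last 3 symbols are `baa`; S4 means the last 4 symbols are `baab`. Accept only at S4, where the string currently ends in `baab`.
With 5 states:
        a   b  
>  S0   S0  S1 
   S1   S2  S1 
   S2   S3  S1 
   S3   S0  S4 
 * S4   S2  S1 
(> = start, * = accepting)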